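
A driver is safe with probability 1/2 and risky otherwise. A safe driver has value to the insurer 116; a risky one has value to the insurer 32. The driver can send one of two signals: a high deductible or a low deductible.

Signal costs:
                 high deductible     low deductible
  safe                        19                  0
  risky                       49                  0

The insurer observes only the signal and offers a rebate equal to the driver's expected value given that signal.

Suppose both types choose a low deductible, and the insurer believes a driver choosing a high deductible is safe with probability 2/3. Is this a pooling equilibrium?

At the pooled signal (low deductible) the insurer holds the prior 1/2 and pays 1/2·116 + 1/2·32 = 74. Off-path (high deductible) belief 2/3 gives 2/3·116 + 1/3·32 = 88.
Safe: low deductible gives 74 − 0 = 74; high deductible gives 88 − 19 = 69. Stays. ✓
Risky: low deductible gives 74 − 0 = 74; high deductible gives 88 − 49 = 39. Stays. ✓

Yes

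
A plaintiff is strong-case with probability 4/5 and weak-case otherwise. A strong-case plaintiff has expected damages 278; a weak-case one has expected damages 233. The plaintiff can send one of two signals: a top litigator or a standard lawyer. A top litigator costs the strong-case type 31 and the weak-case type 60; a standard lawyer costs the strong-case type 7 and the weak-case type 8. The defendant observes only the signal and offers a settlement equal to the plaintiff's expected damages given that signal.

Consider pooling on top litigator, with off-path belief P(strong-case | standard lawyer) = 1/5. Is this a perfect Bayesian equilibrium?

On the equilibrium path (top litigator) the defendant holds the prior 4/5 and pays 4/5·278 + 1/5·233 = 269. Off-path (standard lawyer) belief 1/5 gives 1/5·278 + 4/5·233 = 242.
Strong-case: top litigator gives 269 − 31 = 238; standard lawyer gives 242 − 7 = 235. Stays. ✓
Weak-case: top litigator gives 269 − 60 = 209; standard lawyer gives 242 − 8 = 234. Deviates. ✗

No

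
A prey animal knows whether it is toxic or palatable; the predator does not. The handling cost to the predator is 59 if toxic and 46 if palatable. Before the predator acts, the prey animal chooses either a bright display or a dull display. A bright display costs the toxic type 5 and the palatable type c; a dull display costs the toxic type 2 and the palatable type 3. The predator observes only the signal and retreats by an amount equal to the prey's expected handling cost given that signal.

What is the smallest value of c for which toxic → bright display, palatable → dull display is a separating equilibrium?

Under separation: bright display → toxic (pays 59); dull display → palatable (pays 46).
Toxic: 59 − 5 = 54 ≥ 46 − 2 = 44. Holds regardless of c. ✓
Palatable: 46 − 3 ≥ 59 − c, so c ≥ 59 − 43 = 16.

16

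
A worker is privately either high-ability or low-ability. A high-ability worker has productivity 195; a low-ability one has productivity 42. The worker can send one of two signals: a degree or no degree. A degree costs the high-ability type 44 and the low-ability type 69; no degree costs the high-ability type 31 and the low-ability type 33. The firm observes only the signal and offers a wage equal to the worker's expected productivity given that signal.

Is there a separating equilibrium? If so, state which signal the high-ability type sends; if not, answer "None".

Try high-ability → degree, low-ability → no degree:
  Under separation the firm infers type exactly: degree → high-ability (pays 195), no degree → low-ability (pays 42).
  High-ability: degree gives 195 − 44 = 151; no degree gives 42 − 31 = 11. No deviation. ✓
  Low-ability: no degree gives 42 − 33 = 9; degree gives 195 − 69 = 126. Would deviate. ✗
Try high-ability → no degree, low-ability → degree:
  Under separation the firm infers type exactly: no degree → high-ability (pays 195), degree → low-ability (pays 42).
  High-ability: no degree gives 195 − 31 = 164; degree gives 42 − 44 = -2. No deviation. ✓
  Low-ability: degree gives 42 − 69 = -27; no degree gives 195 − 33 = 162. Would deviate. ✗
Neither assignment is incentive-compatible.

None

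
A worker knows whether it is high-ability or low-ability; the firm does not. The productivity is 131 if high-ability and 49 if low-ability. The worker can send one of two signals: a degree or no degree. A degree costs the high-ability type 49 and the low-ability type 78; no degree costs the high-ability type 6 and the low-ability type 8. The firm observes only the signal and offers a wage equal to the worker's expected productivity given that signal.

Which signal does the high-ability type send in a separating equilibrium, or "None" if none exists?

Try high-ability → degree, low-ability → no degree:
  If types separate, degree earns payment 131 and no degree earns 49.
  High-ability: degree gives 131 − 49 = 82; no degree gives 49 − 6 = 43. No deviation. ✓
  Low-ability: no degree gives 49 − 8 = 41; degree gives 131 − 78 = 53. Would deviate. ✗
Try high-ability → no degree, low-ability → degree:
  If types separate, no degree earns payment 131 and degree earns 49.
  High-ability: no degree gives 131 − 6 = 125; degree gives 49 − 49 = 0. No deviation. ✓
  Low-ability: degree gives 49 − 78 = -29; no degree gives 131 − 8 = 123. Would deviate. ✗
Neither assignment is incentive-compatible.

None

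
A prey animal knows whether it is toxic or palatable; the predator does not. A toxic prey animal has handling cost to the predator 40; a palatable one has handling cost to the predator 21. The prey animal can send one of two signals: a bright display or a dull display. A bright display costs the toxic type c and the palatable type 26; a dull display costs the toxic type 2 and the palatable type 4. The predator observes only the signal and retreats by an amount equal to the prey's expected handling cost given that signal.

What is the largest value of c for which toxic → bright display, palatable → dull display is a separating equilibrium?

21

Under separation: bright display → toxic (pays 40); dull display → palatable (pays 21).
Palatable: 21 − 4 = 17 ≥ 40 − 26 = 14. Holds regardless of c. ✓
Toxic: 40 − c ≥ 21 − 2, so c ≤ 40 − 19 = 21.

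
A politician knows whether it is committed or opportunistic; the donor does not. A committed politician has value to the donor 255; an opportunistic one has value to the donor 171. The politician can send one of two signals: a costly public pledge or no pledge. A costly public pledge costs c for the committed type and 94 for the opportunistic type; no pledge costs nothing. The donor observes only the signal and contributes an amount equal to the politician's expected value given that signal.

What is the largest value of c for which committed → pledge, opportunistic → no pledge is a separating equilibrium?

84

Under separation: pledge → committed (pays 255); no pledge → opportunistic (pays 171).
Opportunistic: 171 − 0 = 171 ≥ 255 − 94 = 161. Holds regardless of c. ✓
Committed: 255 − c ≥ 171 − 0, so c ≤ 255 − 171 = 84.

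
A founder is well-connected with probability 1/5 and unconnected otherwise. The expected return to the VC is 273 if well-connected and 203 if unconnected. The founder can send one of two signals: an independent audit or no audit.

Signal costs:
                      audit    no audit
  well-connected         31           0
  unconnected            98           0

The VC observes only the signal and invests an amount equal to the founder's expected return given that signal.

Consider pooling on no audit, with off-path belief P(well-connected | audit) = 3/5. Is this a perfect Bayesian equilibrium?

At the pooled signal (no audit) the VC holds the prior 1/5 and pays 1/5·273 + 4/5·203 = 217. Off-path (audit) belief 3/5 gives 3/5·273 + 2/5·203 = 245.
Well-connected: no audit gives 217 − 0 = 217; audit gives 245 − 31 = 214. Stays. ✓
Unconnected: no audit gives 217 − 0 = 217; audit gives 245 − 98 = 147. Stays. ✓

Yes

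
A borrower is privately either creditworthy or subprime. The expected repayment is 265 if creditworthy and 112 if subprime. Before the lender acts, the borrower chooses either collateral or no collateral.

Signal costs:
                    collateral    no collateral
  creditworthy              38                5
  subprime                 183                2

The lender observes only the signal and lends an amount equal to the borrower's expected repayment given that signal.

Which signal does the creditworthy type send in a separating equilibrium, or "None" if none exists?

collateral

Try creditworthy → collateral, subprime → no collateral:
  Under separation the lender infers type exactly: collateral → creditworthy (pays 265), no collateral → subprime (pays 112).
  Creditworthy: collateral gives 265 − 38 = 227; no collateral gives 112 − 5 = 107. No deviation. ✓
  Subprime: no collateral gives 112 − 2 = 110; collateral gives 265 − 183 = 82. No deviation. ✓
Both hold — the creditworthy type sends collateral.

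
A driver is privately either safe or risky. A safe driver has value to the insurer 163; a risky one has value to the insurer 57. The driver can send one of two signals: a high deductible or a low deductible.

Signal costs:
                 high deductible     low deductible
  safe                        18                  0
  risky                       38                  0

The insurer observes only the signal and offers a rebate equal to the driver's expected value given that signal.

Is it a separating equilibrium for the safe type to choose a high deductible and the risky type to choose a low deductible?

Under separation the insurer infers type exactly: high deductible → safe (pays 163), low deductible → risky (pays 57).
Safe: high deductible gives 163 − 18 = 145; low deductible gives 57 − 0 = 57. No deviation. ✓
Risky: low deductible gives 57 − 0 = 57; high deductible gives 163 − 38 = 125. Would deviate. ✗

No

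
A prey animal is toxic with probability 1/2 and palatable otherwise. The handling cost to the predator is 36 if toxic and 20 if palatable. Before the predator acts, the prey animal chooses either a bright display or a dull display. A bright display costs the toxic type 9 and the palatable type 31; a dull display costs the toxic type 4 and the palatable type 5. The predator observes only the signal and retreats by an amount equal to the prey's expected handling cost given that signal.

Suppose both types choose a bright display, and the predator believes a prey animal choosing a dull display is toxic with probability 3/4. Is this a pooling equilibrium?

At the pooled signal (bright display) the predator holds the prior 1/2 and pays 1/2·36 + 1/2·20 = 28. Off-path (dull display) belief 3/4 gives 3/4·36 + 1/4·20 = 32.
Toxic: bright display gives 28 − 9 = 19; dull display gives 32 − 4 = 28. Deviates. ✗
Palatable: bright display gives 28 − 31 = -3; dull display gives 32 − 5 = 27. Deviates. ✗

No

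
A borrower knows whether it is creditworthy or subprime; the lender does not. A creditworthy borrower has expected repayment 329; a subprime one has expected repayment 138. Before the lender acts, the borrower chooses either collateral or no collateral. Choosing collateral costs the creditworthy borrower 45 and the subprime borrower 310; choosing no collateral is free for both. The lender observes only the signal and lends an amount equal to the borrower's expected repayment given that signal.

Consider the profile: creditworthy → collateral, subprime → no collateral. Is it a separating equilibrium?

Under separation the lender infers type exactly: collateral → creditworthy (pays 329), no collateral → subprime (pays 138).
Creditworthy: collateral gives 329 − 45 = 284; no collateral gives 138 − 0 = 138. No deviation. ✓
Subprime: no collateral gives 138 − 0 = 138; collateral gives 329 − 310 = 19. No deviation. ✓
Neither type gains from mimicking the other.

Yes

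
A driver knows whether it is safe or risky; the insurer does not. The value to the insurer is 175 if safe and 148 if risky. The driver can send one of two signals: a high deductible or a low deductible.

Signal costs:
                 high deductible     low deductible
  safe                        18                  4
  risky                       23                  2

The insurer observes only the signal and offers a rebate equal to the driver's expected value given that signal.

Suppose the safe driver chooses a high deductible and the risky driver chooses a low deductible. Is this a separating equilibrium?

If types separate, high deductible earns payment 175 and low deductible earns 148.
Safe: high deductible gives 175 − 18 = 157; low deductible gives 148 − 4 = 144. No deviation. ✓
Risky: low deductible gives 148 − 2 = 146; high deductible gives 175 − 23 = 152. Would deviate. ✗

No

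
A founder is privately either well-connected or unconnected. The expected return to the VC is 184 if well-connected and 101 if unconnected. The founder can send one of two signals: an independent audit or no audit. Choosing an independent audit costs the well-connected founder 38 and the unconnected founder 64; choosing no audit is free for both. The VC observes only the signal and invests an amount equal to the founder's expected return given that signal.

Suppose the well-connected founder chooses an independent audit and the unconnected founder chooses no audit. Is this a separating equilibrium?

No

Under separation the VC infers type exactly: audit → well-connected (pays 184), no audit → unconnected (pays 101).
Well-connected: audit gives 184 − 38 = 146; no audit gives 101 − 0 = 101. No deviation. ✓
Unconnected: no audit gives 101 − 0 = 101; audit gives 184 − 64 = 120. Would deviate. ✗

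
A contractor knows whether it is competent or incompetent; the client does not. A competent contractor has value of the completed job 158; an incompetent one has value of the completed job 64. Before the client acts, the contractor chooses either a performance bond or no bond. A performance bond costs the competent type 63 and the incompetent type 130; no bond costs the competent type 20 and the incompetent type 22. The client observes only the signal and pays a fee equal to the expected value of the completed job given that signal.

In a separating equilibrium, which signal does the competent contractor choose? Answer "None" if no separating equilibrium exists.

Try competent → bond, incompetent → no bond:
  Under separation the client infers type exactly: bond → competent (pays 158), no bond → incompetent (pays 64).
  Competent: bond gives 158 − 63 = 95; no bond gives 64 − 20 = 44. No deviation. ✓
  Incompetent: no bond gives 64 − 22 = 42; bond gives 158 − 130 = 28. No deviation. ✓
Both hold — the competent type sends bond.

bond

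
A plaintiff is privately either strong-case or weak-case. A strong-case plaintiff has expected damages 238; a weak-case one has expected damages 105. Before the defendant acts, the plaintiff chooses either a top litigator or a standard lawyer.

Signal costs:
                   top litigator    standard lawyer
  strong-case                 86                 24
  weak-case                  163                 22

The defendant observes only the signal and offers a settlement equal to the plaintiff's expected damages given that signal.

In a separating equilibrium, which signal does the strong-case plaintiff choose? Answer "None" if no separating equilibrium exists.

top litigator

Try strong-case → top litigator, weak-case → standard lawyer:
  Under separation the defendant infers type exactly: top litigator → strong-case (pays 238), standard lawyer → weak-case (pays 105).
  Strong-case: top litigator gives 238 − 86 = 152; standard lawyer gives 105 − 24 = 81. No deviation. ✓
  Weak-case: standard lawyer gives 105 − 22 = 83; top litigator gives 238 − 163 = 75. No deviation. ✓
Both hold — the strong-case type sends top litigator.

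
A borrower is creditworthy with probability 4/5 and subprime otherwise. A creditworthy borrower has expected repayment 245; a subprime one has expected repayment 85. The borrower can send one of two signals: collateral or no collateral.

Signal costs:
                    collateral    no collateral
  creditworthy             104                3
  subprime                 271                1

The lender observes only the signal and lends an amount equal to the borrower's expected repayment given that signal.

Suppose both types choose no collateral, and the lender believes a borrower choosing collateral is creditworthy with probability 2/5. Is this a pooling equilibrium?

Yes

On the equilibrium path (no collateral) the lender holds the prior 4/5 and pays 4/5·245 + 1/5·85 = 213. Off-path (collateral) belief 2/5 gives 2/5·245 + 3/5·85 = 149.
Creditworthy: no collateral gives 213 − 3 = 210; collateral gives 149 − 104 = 45. Stays. ✓
Subprime: no collateral gives 213 − 1 = 212; collateral gives 149 − 271 = -122. Stays. ✓
Beliefs are Bayes-consistent on-path and both types best-respond.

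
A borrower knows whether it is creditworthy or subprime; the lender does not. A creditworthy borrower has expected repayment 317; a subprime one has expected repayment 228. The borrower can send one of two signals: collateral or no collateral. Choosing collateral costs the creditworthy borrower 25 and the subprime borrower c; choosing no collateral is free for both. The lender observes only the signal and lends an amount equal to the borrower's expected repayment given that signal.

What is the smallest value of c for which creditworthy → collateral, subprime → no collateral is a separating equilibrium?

Under separation: collateral → creditworthy (pays 317); no collateral → subprime (pays 228).
Creditworthy: 317 − 25 = 292 ≥ 228 − 0 = 228. Holds regardless of c. ✓
Subprime: 228 − 0 ≥ 317 − c, so c ≥ 317 − 228 = 89.

89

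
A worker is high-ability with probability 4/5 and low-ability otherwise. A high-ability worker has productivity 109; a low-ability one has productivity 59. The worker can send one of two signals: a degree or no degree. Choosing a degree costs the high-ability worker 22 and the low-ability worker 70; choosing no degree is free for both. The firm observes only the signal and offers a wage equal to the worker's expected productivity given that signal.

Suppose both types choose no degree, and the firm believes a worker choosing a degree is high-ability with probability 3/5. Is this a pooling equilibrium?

Yes

At the pooled signal (no degree) the firm holds the prior 4/5 and pays 4/5·109 + 1/5·59 = 99. Off-path (degree) belief 3/5 gives 3/5·109 + 2/5·59 = 89.
High-ability: no degree gives 99 − 0 = 99; degree gives 89 − 22 = 67. Stays. ✓
Low-ability: no degree gives 99 − 0 = 99; degree gives 89 − 70 = 19. Stays. ✓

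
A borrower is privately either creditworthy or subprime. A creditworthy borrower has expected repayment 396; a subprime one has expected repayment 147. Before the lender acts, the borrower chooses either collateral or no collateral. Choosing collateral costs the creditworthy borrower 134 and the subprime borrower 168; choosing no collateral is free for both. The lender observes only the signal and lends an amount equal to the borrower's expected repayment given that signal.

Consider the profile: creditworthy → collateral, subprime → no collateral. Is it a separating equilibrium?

If types separate, collateral earns payment 396 and no collateral earns 147.
Creditworthy: collateral gives 396 − 134 = 262; no collateral gives 147 − 0 = 147. No deviation. ✓
Subprime: no collateral gives 147 − 0 = 147; collateral gives 396 − 168 = 228. Would deviate. ✗

No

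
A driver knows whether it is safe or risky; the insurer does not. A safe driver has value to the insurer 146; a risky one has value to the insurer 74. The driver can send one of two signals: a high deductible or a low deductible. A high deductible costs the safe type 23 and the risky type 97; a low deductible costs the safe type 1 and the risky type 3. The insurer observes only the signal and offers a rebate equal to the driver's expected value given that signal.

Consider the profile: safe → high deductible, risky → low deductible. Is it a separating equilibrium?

If types separate, high deductible earns payment 146 and low deductible earns 74.
Safe: high deductible gives 146 − 23 = 123; low deductible gives 74 − 1 = 73. No deviation. ✓
Risky: low deductible gives 74 − 3 = 71; high deductible gives 146 − 97 = 49. No deviation. ✓
Both incentive constraints hold.

Yes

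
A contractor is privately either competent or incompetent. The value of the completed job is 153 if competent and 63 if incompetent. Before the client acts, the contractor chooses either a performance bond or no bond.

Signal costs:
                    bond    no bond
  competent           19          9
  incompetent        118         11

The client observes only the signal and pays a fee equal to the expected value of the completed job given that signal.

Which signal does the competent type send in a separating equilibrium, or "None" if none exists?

Try competent → bond, incompetent → no bond:
  If types separate, bond earns payment 153 and no bond earns 63.
  Competent: bond gives 153 − 19 = 134; no bond gives 63 − 9 = 54. No deviation. ✓
  Incompetent: no bond gives 63 − 11 = 52; bond gives 153 − 118 = 35. No deviation. ✓
Both hold — the competent type sends bond.

bond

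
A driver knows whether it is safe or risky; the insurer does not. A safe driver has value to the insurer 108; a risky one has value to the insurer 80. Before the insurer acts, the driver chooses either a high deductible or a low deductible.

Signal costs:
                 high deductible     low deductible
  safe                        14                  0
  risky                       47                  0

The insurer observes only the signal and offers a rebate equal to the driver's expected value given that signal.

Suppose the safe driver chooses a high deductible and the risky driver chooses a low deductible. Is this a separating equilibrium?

Yes

Under separation the insurer infers type exactly: high deductible → safe (pays 108), low deductible → risky (pays 80).
Safe: high deductible gives 108 − 14 = 94; low deductible gives 80 − 0 = 80. No deviation. ✓
Risky: low deductible gives 80 − 0 = 80; high deductible gives 108 − 47 = 61. No deviation. ✓
Both incentive constraints hold.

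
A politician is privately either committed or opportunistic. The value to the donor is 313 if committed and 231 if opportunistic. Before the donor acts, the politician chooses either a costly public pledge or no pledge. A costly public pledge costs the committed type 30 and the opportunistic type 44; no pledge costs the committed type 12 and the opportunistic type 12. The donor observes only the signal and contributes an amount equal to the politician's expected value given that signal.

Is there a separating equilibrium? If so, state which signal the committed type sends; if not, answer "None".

None

Try committed → pledge, opportunistic → no pledge:
  Under separation the donor infers type exactly: pledge → committed (pays 313), no pledge → opportunistic (pays 231).
  Committed: pledge gives 313 − 30 = 283; no pledge gives 231 − 12 = 219. No deviation. ✓
  Opportunistic: no pledge gives 231 − 12 = 219; pledge gives 313 − 44 = 269. Would deviate. ✗
Try committed → no pledge, opportunistic → pledge:
  Under separation the donor infers type exactly: no pledge → committed (pays 313), pledge → opportunistic (pays 231).
  Committed: no pledge gives 313 − 12 = 301; pledge gives 231 − 30 = 201. No deviation. ✓
  Opportunistic: pledge gives 231 − 44 = 187; no pledge gives 313 − 12 = 301. Would deviate. ✗
Neither assignment is incentive-compatible.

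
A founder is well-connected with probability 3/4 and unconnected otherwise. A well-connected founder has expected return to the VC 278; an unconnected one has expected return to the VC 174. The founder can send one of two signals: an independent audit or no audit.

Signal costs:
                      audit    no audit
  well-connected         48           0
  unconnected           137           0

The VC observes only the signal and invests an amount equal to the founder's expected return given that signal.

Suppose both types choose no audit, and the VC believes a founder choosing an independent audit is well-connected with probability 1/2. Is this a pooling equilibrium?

Yes

At the pooled signal (no audit) the VC holds the prior 3/4 and pays 3/4·278 + 1/4·174 = 252. Off-path (audit) belief 1/2 gives 1/2·278 + 1/2·174 = 226.
Well-connected: no audit gives 252 − 0 = 252; audit gives 226 − 48 = 178. Stays. ✓
Unconnected: no audit gives 252 − 0 = 252; audit gives 226 − 137 = 89. Stays. ✓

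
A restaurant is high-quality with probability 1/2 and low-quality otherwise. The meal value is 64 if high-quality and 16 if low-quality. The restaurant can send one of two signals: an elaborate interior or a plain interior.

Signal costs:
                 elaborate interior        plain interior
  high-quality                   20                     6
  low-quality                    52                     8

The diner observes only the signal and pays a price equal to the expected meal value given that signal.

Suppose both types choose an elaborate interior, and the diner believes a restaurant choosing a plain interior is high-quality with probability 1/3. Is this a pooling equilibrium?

On the equilibrium path (elaborate interior) the diner holds the prior 1/2 and pays 1/2·64 + 1/2·16 = 40. Off-path (plain interior) belief 1/3 gives 1/3·64 + 2/3·16 = 32.
High-quality: elaborate interior gives 40 − 20 = 20; plain interior gives 32 − 6 = 26. Deviates. ✗
Low-quality: elaborate interior gives 40 − 52 = -12; plain interior gives 32 − 8 = 24. Deviates. ✗

No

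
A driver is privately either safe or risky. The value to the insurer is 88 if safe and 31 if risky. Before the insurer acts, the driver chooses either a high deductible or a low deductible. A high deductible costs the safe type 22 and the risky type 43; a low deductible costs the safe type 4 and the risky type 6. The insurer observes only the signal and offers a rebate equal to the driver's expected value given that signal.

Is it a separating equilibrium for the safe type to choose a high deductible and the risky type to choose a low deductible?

No

Under separation the insurer infers type exactly: high deductible → safe (pays 88), low deductible → risky (pays 31).
Safe: high deductible gives 88 − 22 = 66; low deductible gives 31 − 4 = 27. No deviation. ✓
Risky: low deductible gives 31 − 6 = 25; high deductible gives 88 − 43 = 45. Would deviate. ✗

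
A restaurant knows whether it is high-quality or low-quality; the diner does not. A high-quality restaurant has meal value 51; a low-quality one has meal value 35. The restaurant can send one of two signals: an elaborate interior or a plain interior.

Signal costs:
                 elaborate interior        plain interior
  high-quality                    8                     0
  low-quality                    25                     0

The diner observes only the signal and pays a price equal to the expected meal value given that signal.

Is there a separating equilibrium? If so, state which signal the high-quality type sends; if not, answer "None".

Try high-quality → elaborate interior, low-quality → plain interior:
  If types separate, elaborate interior earns payment 51 and plain interior earns 35.
  High-quality: elaborate interior gives 51 − 8 = 43; plain interior gives 35 − 0 = 35. No deviation. ✓
  Low-quality: plain interior gives 35 − 0 = 35; elaborate interior gives 51 − 25 = 26. No deviation. ✓
Both hold — the high-quality type sends elaborate interior.

elaborate interior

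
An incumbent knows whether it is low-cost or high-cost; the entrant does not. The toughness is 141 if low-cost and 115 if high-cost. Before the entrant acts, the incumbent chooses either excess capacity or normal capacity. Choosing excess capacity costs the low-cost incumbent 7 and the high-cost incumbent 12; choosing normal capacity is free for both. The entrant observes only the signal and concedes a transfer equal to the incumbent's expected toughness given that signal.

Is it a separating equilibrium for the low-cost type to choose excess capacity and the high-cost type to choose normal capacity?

No

If types separate, excess capacity earns payment 141 and normal capacity earns 115.
Low-cost: excess capacity gives 141 − 7 = 134; normal capacity gives 115 − 0 = 115. No deviation. ✓
High-cost: normal capacity gives 115 − 0 = 115; excess capacity gives 141 − 12 = 129. Would deviate. ✗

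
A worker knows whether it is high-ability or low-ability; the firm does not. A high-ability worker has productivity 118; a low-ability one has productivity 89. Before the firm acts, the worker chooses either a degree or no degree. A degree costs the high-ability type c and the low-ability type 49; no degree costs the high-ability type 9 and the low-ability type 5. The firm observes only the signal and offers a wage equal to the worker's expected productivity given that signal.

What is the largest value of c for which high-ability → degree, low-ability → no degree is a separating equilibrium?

Under separation: degree → high-ability (pays 118); no degree → low-ability (pays 89).
Low-ability: 89 − 5 = 84 ≥ 118 − 49 = 69. Holds regardless of c. ✓
High-ability: 118 − c ≥ 89 − 9, so c ≤ 118 − 80 = 38.

38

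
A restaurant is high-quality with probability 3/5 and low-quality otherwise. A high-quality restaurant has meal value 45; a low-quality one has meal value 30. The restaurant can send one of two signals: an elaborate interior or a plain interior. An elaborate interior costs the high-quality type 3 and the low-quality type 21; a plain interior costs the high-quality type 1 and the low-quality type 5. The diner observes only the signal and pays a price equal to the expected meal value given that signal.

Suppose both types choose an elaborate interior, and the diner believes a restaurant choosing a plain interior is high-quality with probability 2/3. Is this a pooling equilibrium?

No

On the equilibrium path (elaborate interior) the diner holds the prior 3/5 and pays 3/5·45 + 2/5·30 = 39. Off-path (plain interior) belief 2/3 gives 2/3·45 + 1/3·30 = 40.
High-quality: elaborate interior gives 39 − 3 = 36; plain interior gives 40 − 1 = 39. Deviates. ✗
Low-quality: elaborate interior gives 39 − 21 = 18; plain interior gives 40 − 5 = 35. Deviates. ✗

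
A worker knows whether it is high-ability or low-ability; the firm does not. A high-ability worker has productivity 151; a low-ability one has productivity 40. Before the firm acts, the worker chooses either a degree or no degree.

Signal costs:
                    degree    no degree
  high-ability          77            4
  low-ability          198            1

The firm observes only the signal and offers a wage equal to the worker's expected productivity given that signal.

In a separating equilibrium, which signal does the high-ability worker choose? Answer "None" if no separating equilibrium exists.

degree

Try high-ability → degree, low-ability → no degree:
  If types separate, degree earns payment 151 and no degree earns 40.
  High-ability: degree gives 151 − 77 = 74; no degree gives 40 − 4 = 36. No deviation. ✓
  Low-ability: no degree gives 40 − 1 = 39; degree gives 151 − 198 = -47. No deviation. ✓
Both hold — the high-ability type sends degree.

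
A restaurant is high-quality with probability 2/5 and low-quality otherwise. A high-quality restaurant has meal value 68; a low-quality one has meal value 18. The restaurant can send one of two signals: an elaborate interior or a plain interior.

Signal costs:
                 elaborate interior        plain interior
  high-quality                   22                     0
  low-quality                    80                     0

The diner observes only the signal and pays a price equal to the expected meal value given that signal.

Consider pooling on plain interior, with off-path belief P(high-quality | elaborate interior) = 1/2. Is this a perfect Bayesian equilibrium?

Yes

On the equilibrium path (plain interior) the diner holds the prior 2/5 and pays 2/5·68 + 3/5·18 = 38. Off-path (elaborate interior) belief 1/2 gives 1/2·68 + 1/2·18 = 43.
High-quality: plain interior gives 38 − 0 = 38; elaborate interior gives 43 − 22 = 21. Stays. ✓
Low-quality: plain interior gives 38 − 0 = 38; elaborate interior gives 43 − 80 = -37. Stays. ✓
Beliefs are Bayes-consistent on-path and both types best-respond.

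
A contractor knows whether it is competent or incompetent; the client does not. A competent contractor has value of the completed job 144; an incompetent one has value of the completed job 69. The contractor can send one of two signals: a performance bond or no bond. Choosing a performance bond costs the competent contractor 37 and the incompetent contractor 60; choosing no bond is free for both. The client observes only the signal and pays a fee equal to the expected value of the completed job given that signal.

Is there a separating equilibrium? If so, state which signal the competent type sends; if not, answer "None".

Try competent → bond, incompetent → no bond:
  If types separate, bond earns payment 144 and no bond earns 69.
  Competent: bond gives 144 − 37 = 107; no bond gives 69 − 0 = 69. No deviation. ✓
  Incompetent: no bond gives 69 − 0 = 69; bond gives 144 − 60 = 84. Would deviate. ✗
Try competent → no bond, incompetent → bond:
  If types separate, no bond earns payment 144 and bond earns 69.
  Competent: no bond gives 144 − 0 = 144; bond gives 69 − 37 = 32. No deviation. ✓
  Incompetent: bond gives 69 − 60 = 9; no bond gives 144 − 0 = 144. Would deviate. ✗
Neither assignment is incentive-compatible.

None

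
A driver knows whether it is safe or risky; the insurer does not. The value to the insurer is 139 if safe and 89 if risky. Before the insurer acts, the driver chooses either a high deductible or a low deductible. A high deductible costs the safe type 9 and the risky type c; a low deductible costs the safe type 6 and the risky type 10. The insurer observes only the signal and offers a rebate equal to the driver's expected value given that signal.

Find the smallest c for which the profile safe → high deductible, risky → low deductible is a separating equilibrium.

Under separation: high deductible → safe (pays 139); low deductible → risky (pays 89).
Safe: 139 − 9 = 130 ≥ 89 − 6 = 83. Holds regardless of c. ✓
Risky: 89 − 10 ≥ 139 − c, so c ≥ 139 − 79 = 60.

60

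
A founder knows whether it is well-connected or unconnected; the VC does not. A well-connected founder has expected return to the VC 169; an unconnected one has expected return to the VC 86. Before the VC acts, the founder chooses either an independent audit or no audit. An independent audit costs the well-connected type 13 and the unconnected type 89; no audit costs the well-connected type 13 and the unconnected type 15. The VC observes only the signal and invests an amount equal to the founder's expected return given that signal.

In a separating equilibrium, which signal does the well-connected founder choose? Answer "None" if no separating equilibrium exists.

None

Try well-connected → audit, unconnected → no audit:
  If types separate, audit earns payment 169 and no audit earns 86.
  Well-connected: audit gives 169 − 13 = 156; no audit gives 86 − 13 = 73. No deviation. ✓
  Unconnected: no audit gives 86 − 15 = 71; audit gives 169 − 89 = 80. Would deviate. ✗
Try well-connected → no audit, unconnected → audit:
  If types separate, no audit earns payment 169 and audit earns 86.
  Well-connected: no audit gives 169 − 13 = 156; audit gives 86 − 13 = 73. No deviation. ✓
  Unconnected: audit gives 86 − 89 = -3; no audit gives 169 − 15 = 154. Would deviate. ✗
Neither assignment is incentive-compatible.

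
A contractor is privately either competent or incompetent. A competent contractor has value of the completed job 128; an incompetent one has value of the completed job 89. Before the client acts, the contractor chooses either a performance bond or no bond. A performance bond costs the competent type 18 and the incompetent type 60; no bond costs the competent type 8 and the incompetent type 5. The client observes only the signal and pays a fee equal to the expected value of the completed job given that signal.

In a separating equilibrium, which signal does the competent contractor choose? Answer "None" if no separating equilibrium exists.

bond

Try competent → bond, incompetent → no bond:
  If types separate, bond earns payment 128 and no bond earns 89.
  Competent: bond gives 128 − 18 = 110; no bond gives 89 − 8 = 81. No deviation. ✓
  Incompetent: no bond gives 89 − 5 = 84; bond gives 128 − 60 = 68. No deviation. ✓
Both hold — the competent type sends bond.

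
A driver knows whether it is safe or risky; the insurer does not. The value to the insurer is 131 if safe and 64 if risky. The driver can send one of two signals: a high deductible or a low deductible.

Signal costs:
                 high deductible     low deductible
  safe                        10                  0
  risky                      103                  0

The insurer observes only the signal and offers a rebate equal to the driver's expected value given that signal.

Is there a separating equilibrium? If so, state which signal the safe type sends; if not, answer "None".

high deductible

Try safe → high deductible, risky → low deductible:
  Under separation the insurer infers type exactly: high deductible → safe (pays 131), low deductible → risky (pays 64).
  Safe: high deductible gives 131 − 10 = 121; low deductible gives 64 − 0 = 64. No deviation. ✓
  Risky: low deductible gives 64 − 0 = 64; high deductible gives 131 − 103 = 28. No deviation. ✓
Both hold — the safe type sends high deductible.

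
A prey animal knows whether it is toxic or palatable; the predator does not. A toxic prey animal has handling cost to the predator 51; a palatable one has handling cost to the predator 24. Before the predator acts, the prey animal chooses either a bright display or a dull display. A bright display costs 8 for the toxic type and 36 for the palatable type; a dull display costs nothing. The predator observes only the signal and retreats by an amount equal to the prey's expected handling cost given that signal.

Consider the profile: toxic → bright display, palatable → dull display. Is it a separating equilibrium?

Yes

If types separate, bright display earns payment 51 and dull display earns 24.
Toxic: bright display gives 51 − 8 = 43; dull display gives 24 − 0 = 24. No deviation. ✓
Palatable: dull display gives 24 − 0 = 24; bright display gives 51 − 36 = 15. No deviation. ✓
Neither type gains from mimicking the other.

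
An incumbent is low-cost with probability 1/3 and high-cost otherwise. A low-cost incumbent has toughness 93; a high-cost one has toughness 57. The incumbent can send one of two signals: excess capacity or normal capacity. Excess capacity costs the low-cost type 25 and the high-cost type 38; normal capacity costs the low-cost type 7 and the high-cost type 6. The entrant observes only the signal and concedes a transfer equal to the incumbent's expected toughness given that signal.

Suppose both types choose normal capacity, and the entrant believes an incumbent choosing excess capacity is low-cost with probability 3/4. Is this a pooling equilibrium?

Yes

On the equilibrium path (normal capacity) the entrant holds the prior 1/3 and pays 1/3·93 + 2/3·57 = 69. Off-path (excess capacity) belief 3/4 gives 3/4·93 + 1/4·57 = 84.
Low-cost: normal capacity gives 69 − 7 = 62; excess capacity gives 84 − 25 = 59. Stays. ✓
High-cost: normal capacity gives 69 − 6 = 63; excess capacity gives 84 − 38 = 46. Stays. ✓
Beliefs are Bayes-consistent on-path and both types best-respond.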